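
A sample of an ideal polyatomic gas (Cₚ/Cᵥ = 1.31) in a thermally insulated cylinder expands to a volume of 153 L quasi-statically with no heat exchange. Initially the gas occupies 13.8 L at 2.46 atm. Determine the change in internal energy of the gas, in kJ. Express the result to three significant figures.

ΔU ≈ -5.83 kJ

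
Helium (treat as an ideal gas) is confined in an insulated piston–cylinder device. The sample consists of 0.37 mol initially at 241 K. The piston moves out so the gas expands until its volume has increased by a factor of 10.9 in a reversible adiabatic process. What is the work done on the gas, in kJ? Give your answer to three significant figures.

W ≈ -0.886 kJ

For a reversible adiabat TV^(γ−1) is constant, so T₂ = T₁ (V₁/V₂)^(γ−1).
γ = 5/3 for a monatomic ideal gas, so γ−1 = 2/3.
T₂ = 241 × (1/10.9)^(2/3) = 49.02 K.
Q = 0, so ΔU = W_on_gas = nCᵥΔT with Cᵥ = R/(γ−1) = 12.47 J/(mol·K).
ΔU = 0.37 × 12.47 × (49.02 − 241) = -885.8 J.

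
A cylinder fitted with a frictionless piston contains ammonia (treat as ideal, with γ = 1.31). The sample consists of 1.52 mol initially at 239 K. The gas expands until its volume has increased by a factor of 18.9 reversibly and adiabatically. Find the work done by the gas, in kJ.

For a reversible adiabat TV^(γ−1) is constant, so T₂ = T₁ (V₁/V₂)^(γ−1).
T₂ = 239 × (1/18.9)^(0.31) = 96.09 K.
Q = 0, so ΔU = W_on_gas = nCᵥΔT with Cᵥ = R/(γ−1) = 26.82 J/(mol·K).
ΔU = 1.52 × 26.82 × (96.09 − 239) = -5826 J.
Work done by the gas = −ΔU = 5826 J.

W ≈ 5.83 kJ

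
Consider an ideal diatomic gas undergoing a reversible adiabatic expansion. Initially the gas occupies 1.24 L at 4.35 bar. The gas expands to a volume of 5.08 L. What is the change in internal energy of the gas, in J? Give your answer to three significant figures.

ΔU ≈ -581 J

γ = 7/5 for a diatomic ideal gas.
P₂ = P₁(V₁/V₂)^γ = 4.35×(1.24/5.08)^(7/5) = 0.604 bar.
For a reversible adiabat, W_by_gas = (P₁V₁ − P₂V₂)/(γ−1).
W_by = (435000×0.00124 − 60400×0.00508) / (2/5) = 581.4 J.
Q = 0 ⇒ ΔU = −W_by = -581.4 J.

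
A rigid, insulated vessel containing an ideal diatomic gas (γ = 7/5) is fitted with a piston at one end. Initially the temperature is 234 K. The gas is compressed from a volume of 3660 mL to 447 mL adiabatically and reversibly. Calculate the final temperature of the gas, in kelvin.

For a reversible adiabat TV^(γ−1) is constant, so T₂ = T₁ (V₁/V₂)^(γ−1).
T₂ = 234 × (3660/447)^(2/5) = 542.6 K.

T₂ ≈ 543 K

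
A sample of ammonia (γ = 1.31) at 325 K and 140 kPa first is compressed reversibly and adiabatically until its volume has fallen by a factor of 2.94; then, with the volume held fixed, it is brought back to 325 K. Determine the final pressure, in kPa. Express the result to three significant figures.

P₃ ≈ 412 kPa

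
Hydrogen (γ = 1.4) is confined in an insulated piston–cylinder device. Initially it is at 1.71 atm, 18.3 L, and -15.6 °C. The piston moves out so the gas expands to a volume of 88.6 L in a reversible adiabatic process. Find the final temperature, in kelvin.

For a reversible adiabat TV^(γ−1) is constant, so T₂ = T₁ (V₁/V₂)^(γ−1).
T₁ = -15.6 °C = 257.5 K.
T₂ = 257.5 × (18.3/88.6)^(0.4) = 137 K.

T₂ ≈ 137 K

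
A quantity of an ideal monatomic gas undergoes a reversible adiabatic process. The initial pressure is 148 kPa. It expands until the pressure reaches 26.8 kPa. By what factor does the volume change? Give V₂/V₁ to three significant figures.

V₂/V₁ ≈ 2.79

From PV^γ = const, V₂/V₁ = (P₁/P₂)^(1/γ).
For a monatomic ideal gas γ = 5/3.
V₂/V₁ = (148/26.8)^(3/5) = 2.788.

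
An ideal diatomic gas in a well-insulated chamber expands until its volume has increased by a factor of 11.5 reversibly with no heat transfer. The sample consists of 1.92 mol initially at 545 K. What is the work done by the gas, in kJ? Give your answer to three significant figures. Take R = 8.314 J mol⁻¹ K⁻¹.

For a reversible adiabat TV^(γ−1) is constant, so T₂ = T₁ (V₁/V₂)^(γ−1).
γ = 7/5 for a diatomic ideal gas, so γ−1 = 2/5.
T₂ = 545 × (1/11.5)^(2/5) = 205.2 K.
Q = 0, so ΔU = W_on_gas = nCᵥΔT with Cᵥ = R/(γ−1) = 20.79 J/(mol·K).
ΔU = 1.92 × 20.79 × (205.2 − 545) = -13560 J.
Work done by the gas = −ΔU = 13560 J.

W ≈ 13.6 kJ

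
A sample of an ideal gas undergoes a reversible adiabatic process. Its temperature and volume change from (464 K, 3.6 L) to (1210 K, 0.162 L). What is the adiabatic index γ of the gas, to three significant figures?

γ ≈ 1.31

TV^(γ−1) = const ⇒ γ − 1 = ln(T₂/T₁) / ln(V₁/V₂).
γ = 1 + ln(1210/464) / ln(3.6/0.162) = 1.309.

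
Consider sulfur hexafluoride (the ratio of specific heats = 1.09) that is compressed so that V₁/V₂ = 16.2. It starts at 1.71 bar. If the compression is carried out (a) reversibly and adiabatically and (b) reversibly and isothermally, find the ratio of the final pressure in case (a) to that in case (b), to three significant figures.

Isothermal: P_b = P₁(V₁/V₂) = 1.71×16.2.
Adiabatic: P_a = P₁(V₁/V₂)^γ = 1.71×16.2^(1.09).
P_a/P_b = (V₁/V₂)^(γ−1) = 16.2^(0.09) = 1.285.

P_adiabatic / P_isothermal ≈ 1.28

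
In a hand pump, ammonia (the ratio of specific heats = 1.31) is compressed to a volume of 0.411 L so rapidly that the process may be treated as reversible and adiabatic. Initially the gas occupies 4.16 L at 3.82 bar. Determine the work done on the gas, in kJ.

P₂ = P₁(V₁/V₂)^γ = 3.82×(4.16/0.411)^(1.31) = 79.24 bar.
For a reversible adiabat, W_by_gas = (P₁V₁ − P₂V₂)/(γ−1).
W_by = (382000×0.00416 − 7.924×10^6×0.000411) / (0.31) = -5379 J.
W_on_gas = −W_by = 5379 J.

W ≈ 5.38 kJ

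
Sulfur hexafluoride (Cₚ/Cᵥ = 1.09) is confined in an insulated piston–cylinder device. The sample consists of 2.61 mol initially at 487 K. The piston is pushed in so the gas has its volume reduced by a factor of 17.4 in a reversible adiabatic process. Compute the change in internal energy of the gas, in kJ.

ΔU ≈ 34.4 kJ

Adiabatic: T₁V₁^(γ−1) = T₂V₂^(γ−1) ⇒ T₂ = T₁ (V₁/V₂)^(γ−1).
T₂ = 487 × 17.4^(0.09) = 629.8 K.
Q = 0, so ΔU = W_on_gas = nCᵥΔT with Cᵥ = R/(γ−1) = 92.38 J/(mol·K).
ΔU = 2.61 × 92.38 × (629.8 − 487) = 34420 J.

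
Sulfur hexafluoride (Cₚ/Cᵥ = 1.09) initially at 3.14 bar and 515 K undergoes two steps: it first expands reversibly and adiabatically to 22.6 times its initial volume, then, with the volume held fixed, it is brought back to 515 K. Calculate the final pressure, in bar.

P₃ ≈ 0.139 bar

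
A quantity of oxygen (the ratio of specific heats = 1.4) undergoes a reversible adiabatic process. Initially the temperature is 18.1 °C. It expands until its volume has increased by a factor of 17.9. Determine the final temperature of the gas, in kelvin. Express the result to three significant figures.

T₂ ≈ 91.9 K

Adiabatic: T₁V₁^(γ−1) = T₂V₂^(γ−1) ⇒ T₂ = T₁ (V₁/V₂)^(γ−1).
T₁ = 18.1 °C = 291.2 K.
T₂ = 291.2 × (1/17.9)^(0.4) = 91.86 K.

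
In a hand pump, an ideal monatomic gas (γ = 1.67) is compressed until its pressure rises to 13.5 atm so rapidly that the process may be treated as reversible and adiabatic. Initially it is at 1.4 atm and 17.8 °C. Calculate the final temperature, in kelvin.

T₂ ≈ 722 K

Adiabatic: T₂/T₁ = (P₂/P₁)^((γ−1)/γ).
T₁ = 17.8 °C = 290.9 K.
T₂ = 290.9 × (13.5/1.4)^(0.401) = 722.2 K.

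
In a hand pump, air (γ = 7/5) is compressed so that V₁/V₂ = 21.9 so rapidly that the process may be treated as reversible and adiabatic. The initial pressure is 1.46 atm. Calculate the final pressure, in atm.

Since PV^γ is constant along a reversible adiabat, P₂ = P₁ (V₁/V₂)^γ.
P₂ = 1.46 × 21.9^(7/5) = 109.9 atm.

P₂ ≈ 110 atm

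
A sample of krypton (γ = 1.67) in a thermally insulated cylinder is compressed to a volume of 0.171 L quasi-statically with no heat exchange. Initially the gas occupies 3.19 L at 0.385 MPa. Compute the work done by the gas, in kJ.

P₂ = P₁(V₁/V₂)^γ = 0.385×(3.19/0.171)^(1.67) = 51.01 MPa.
For a reversible adiabat, W_by_gas = (P₁V₁ − P₂V₂)/(γ−1).
W_by = (385000×0.00319 − 5.101×10^7×0.000171) / (0.67) = -11190 J.

W ≈ -11.2 kJ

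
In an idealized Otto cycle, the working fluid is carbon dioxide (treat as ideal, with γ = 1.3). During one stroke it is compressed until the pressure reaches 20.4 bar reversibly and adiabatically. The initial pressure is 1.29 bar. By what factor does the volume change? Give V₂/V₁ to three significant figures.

From PV^γ = const, V₂/V₁ = (P₁/P₂)^(1/γ).
V₂/V₁ = (1.29/20.4)^(0.769) = 0.1196.

V₂/V₁ ≈ 0.120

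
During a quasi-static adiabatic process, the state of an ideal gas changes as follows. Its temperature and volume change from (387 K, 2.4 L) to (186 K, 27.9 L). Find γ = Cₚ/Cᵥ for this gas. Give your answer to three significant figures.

TV^(γ−1) = const ⇒ γ − 1 = ln(T₂/T₁) / ln(V₁/V₂).
γ = 1 + ln(186/387) / ln(2.4/27.9) = 1.299.

γ ≈ 1.30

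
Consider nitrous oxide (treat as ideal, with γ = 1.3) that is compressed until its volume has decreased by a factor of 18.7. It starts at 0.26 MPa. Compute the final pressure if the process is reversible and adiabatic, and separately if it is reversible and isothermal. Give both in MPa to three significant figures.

adiabatic: 11.7 MPa; isothermal: 4.86 MPa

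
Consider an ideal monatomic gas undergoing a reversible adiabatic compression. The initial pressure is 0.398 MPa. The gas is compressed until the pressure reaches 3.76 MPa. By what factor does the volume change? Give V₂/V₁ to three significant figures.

V₂/V₁ ≈ 0.260

From PV^γ = const, V₂/V₁ = (P₁/P₂)^(1/γ).
For a monatomic ideal gas γ = 5/3.
V₂/V₁ = (0.398/3.76)^(3/5) = 0.2599.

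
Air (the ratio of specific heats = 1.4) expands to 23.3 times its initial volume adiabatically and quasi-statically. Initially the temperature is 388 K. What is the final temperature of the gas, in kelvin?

T₂ ≈ 110 K

Adiabatic: T₁V₁^(γ−1) = T₂V₂^(γ−1) ⇒ T₂ = T₁ (V₁/V₂)^(γ−1).
T₂ = 388 × (1/23.3)^(0.4) = 110.1 K.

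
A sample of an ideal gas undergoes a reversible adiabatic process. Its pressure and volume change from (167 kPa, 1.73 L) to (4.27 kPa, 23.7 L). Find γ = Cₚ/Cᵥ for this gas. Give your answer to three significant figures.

PV^γ = const ⇒ γ = ln(P₂/P₁) / ln(V₁/V₂).
γ = ln(4.27/167) / ln(1.73/23.7) = 1.401.

γ ≈ 1.40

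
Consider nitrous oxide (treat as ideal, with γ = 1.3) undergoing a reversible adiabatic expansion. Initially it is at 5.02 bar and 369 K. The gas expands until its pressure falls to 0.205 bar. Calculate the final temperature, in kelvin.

Along an adiabat T P^((1−γ)/γ) is constant, so T₂ = T₁ (P₂/P₁)^((γ−1)/γ).
T₂ = 369 × (0.205/5.02)^(0.231) = 176.4 K.

T₂ ≈ 176 K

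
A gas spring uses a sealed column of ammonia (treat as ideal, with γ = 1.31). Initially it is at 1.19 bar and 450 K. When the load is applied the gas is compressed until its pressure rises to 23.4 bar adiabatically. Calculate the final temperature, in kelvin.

T₂ ≈ 911 K

Adiabatic: T₂/T₁ = (P₂/P₁)^((γ−1)/γ).
T₂ = 450 × (23.4/1.19)^(0.237) = 910.6 K.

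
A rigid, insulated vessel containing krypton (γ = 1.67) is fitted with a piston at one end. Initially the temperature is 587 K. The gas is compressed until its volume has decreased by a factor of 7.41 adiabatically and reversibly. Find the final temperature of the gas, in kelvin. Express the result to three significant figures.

T₂ ≈ 2250 K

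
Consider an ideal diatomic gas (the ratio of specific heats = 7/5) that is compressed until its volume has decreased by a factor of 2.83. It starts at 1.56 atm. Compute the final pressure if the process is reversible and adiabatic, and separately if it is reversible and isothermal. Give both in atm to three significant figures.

adiabatic: 6.69 atm; isothermal: 4.41 atm

Isothermal: P₂ = P₁(V₁/V₂) = 1.56×2.83 = 4.415 atm.
Adiabatic: P₂ = P₁(V₁/V₂)^γ = 1.56×2.83^(7/5) = 6.693 atm.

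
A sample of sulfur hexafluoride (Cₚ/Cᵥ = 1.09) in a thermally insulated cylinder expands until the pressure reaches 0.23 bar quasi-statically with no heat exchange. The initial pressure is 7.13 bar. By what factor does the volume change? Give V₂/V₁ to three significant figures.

V₂/V₁ ≈ 23.3

From PV^γ = const, V₂/V₁ = (P₁/P₂)^(1/γ).
V₂/V₁ = (7.13/0.23)^(0.917) = 23.35.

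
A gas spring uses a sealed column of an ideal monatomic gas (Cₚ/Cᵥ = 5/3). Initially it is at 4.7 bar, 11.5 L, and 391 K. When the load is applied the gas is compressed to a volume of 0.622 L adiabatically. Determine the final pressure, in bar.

P₂ ≈ 608 bar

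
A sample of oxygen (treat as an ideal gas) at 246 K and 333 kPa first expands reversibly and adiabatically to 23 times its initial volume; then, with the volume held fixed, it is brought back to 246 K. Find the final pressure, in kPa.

P₃ ≈ 14.5 kPa

For a diatomic ideal gas γ = 7/5.
Adiabatic step (PV^γ = const): P₂ = 333×(1/23)^(7/5) = 4.131 kPa; T₂ = 246×(1/23)^(2/5) = 70.18 K.
Isochoric: P₃ = P₂(T₃/T₂) = 4.131 × (246/70.18) = 14.48 kPa.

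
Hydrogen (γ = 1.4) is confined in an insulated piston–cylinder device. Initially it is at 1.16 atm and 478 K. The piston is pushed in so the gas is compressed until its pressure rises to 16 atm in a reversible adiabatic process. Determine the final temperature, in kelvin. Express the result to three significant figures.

Along an adiabat T P^((1−γ)/γ) is constant, so T₂ = T₁ (P₂/P₁)^((γ−1)/γ).
T₂ = 478 × (16/1.16)^(0.286) = 1012 K.

T₂ ≈ 1010 K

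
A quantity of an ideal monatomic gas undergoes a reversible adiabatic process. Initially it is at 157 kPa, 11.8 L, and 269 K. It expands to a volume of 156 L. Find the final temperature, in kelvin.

Adiabatic: T₁V₁^(γ−1) = T₂V₂^(γ−1) ⇒ T₂ = T₁ (V₁/V₂)^(γ−1).
γ = 5/3 for a monatomic ideal gas.
T₂ = 269 × (11.8/156)^(2/3) = 48.11 K.

T₂ ≈ 48.1 K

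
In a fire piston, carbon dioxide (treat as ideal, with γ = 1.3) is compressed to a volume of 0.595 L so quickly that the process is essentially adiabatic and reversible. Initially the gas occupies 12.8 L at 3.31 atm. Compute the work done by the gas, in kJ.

W ≈ -21.6 kJ

P₂ = P₁(V₁/V₂)^γ = 3.31×(12.8/0.595)^(1.3) = 178.8 atm.
For a reversible adiabat, W_by_gas = (P₁V₁ − P₂V₂)/(γ−1).
W_by = (335400×0.0128 − 1.812×10^7×0.000595) / (0.3) = -21620 J.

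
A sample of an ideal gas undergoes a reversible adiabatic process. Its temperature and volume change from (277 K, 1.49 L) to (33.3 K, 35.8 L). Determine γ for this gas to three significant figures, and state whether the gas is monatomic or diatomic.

TV^(γ−1) = const ⇒ γ − 1 = ln(T₂/T₁) / ln(V₁/V₂).
γ = 1 + ln(33.3/277) / ln(1.49/35.8) = 1.666.
γ ≈ 1.67 is close to 5/3, so the gas is monatomic.

γ ≈ 1.67; monatomic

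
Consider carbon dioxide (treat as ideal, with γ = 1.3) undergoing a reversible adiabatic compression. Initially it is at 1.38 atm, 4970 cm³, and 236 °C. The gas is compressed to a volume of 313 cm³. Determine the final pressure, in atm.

P₂ ≈ 50.2 atm

Adiabatic: P₁V₁^γ = P₂V₂^γ ⇒ P₂ = P₁ (V₁/V₂)^γ.
P₂ = 1.38 × (4970/313)^(1.3) = 50.23 atm.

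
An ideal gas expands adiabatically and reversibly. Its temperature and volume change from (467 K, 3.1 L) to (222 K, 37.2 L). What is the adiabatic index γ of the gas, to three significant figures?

TV^(γ−1) = const ⇒ γ − 1 = ln(T₂/T₁) / ln(V₁/V₂).
γ = 1 + ln(222/467) / ln(3.1/37.2) = 1.299.

γ ≈ 1.30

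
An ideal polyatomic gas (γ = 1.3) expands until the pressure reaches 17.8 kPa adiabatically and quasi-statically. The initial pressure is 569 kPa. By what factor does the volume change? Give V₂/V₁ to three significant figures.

V₂/V₁ ≈ 14.4

From PV^γ = const, V₂/V₁ = (P₁/P₂)^(1/γ).
V₂/V₁ = (569/17.8)^(0.769) = 14.37.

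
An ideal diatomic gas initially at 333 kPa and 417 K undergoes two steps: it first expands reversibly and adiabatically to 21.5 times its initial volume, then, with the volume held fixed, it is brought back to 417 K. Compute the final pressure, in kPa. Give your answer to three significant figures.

P₃ ≈ 15.5 kPa

For a diatomic ideal gas γ = 7/5.
Adiabatic step (PV^γ = const): P₂ = 333×(1/21.5)^(7/5) = 4.54 kPa; T₂ = 417×(1/21.5)^(2/5) = 122.2 K.
Isochoric: P₃ = P₂(T₃/T₂) = 4.54 × (417/122.2) = 15.49 kPa.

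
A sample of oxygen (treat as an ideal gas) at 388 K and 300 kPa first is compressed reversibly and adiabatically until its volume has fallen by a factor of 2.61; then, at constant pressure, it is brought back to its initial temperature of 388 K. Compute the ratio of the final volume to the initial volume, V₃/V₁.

For a diatomic ideal gas γ = 7/5.
Adiabatic step: V₂/V₁ = 0.3831; T₂ = T₁·2.61^(2/5) = 569.5 K.
Isobaric step: V₃/V₂ = T₃/T₂ = 388/569.5.
V₃/V₁ = (V₂/V₁)(V₃/V₂) = 0.3831 × (388/569.5) = 0.261.

V₃/V₁ ≈ 0.261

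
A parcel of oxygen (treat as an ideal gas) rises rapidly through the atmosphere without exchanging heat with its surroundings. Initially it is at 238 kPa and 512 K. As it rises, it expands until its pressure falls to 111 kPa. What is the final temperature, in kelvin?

Along an adiabat T P^((1−γ)/γ) is constant, so T₂ = T₁ (P₂/P₁)^((γ−1)/γ).
For a diatomic ideal gas γ = 7/5, so (γ−1)/γ = 2/7.
T₂ = 512 × (111/238)^(2/7) = 411.7 K.

T₂ ≈ 412 K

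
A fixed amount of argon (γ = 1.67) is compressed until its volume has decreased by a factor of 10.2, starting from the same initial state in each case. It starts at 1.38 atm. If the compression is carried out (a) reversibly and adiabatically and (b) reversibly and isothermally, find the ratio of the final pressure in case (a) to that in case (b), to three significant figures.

P_adiabatic / P_isothermal ≈ 4.74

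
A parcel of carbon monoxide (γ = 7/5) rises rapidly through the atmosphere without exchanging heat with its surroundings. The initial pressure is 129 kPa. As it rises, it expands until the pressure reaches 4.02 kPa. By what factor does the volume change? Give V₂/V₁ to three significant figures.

V₂/V₁ ≈ 11.9

From PV^γ = const, V₂/V₁ = (P₁/P₂)^(1/γ).
V₂/V₁ = (129/4.02)^(5/7) = 11.91.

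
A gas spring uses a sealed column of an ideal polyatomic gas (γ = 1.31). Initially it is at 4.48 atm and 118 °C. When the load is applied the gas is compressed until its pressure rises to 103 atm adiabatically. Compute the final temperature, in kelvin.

T₂ ≈ 821 K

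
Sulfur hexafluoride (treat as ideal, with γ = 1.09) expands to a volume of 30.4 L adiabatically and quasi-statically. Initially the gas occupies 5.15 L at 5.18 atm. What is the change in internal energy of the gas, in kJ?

ΔU ≈ -4.44 kJ

P₂ = P₁(V₁/V₂)^γ = 5.18×(5.15/30.4)^(1.09) = 0.7479 atm.
For a reversible adiabat, W_by_gas = (P₁V₁ − P₂V₂)/(γ−1).
W_by = (524900×0.00515 − 75790×0.0304) / (0.09) = 4435 J.
Q = 0 ⇒ ΔU = −W_by = -4435 J.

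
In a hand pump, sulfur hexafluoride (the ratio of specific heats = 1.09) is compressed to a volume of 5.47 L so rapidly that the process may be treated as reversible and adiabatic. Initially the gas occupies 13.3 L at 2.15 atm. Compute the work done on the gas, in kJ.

W ≈ 2.68 kJ

P₂ = P₁(V₁/V₂)^γ = 2.15×(13.3/5.47)^(1.09) = 5.663 atm.
For a reversible adiabat, W_by_gas = (P₁V₁ − P₂V₂)/(γ−1).
W_by = (217800×0.0133 − 573800×0.00547) / (0.09) = -2680 J.
W_on_gas = −W_by = 2680 J.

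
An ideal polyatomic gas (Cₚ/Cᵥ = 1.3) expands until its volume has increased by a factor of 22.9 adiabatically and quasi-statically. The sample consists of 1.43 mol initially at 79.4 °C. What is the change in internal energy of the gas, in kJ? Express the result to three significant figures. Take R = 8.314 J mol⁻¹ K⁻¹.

ΔU ≈ -8.51 kJ

Adiabatic: T₁V₁^(γ−1) = T₂V₂^(γ−1) ⇒ T₂ = T₁ (V₁/V₂)^(γ−1).
T₁ = 79.4 °C = 352.5 K.
T₂ = 352.5 × (1/22.9)^(0.3) = 137.8 K.
Q = 0, so ΔU = W_on_gas = nCᵥΔT with Cᵥ = R/(γ−1) = 27.71 J/(mol·K).
ΔU = 1.43 × 27.71 × (137.8 − 352.5) = -8510 J.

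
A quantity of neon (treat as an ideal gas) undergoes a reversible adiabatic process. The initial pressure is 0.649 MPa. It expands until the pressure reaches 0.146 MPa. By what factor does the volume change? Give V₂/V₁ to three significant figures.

V₂/V₁ ≈ 2.45

From PV^γ = const, V₂/V₁ = (P₁/P₂)^(1/γ).
For a monatomic ideal gas γ = 5/3.
V₂/V₁ = (0.649/0.146)^(3/5) = 2.448.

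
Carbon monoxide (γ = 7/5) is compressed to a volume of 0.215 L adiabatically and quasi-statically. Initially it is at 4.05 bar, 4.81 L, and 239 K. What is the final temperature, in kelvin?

T₂ ≈ 828 K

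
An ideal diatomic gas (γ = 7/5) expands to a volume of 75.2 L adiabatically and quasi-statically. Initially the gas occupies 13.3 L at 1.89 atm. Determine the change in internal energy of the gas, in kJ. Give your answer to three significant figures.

ΔU ≈ -3.18 kJ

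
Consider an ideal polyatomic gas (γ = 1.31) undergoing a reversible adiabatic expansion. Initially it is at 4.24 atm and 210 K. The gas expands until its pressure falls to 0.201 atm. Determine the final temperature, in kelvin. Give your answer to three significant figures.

Adiabatic: T₂/T₁ = (P₂/P₁)^((γ−1)/γ).
T₂ = 210 × (0.201/4.24)^(0.237) = 102.1 K.

T₂ ≈ 102 K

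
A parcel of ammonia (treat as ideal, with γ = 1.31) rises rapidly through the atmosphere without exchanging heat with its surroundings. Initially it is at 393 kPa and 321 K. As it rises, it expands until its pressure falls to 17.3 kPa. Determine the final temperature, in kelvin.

Along an adiabat T P^((1−γ)/γ) is constant, so T₂ = T₁ (P₂/P₁)^((γ−1)/γ).
T₂ = 321 × (17.3/393)^(0.237) = 153.3 K.

T₂ ≈ 153 K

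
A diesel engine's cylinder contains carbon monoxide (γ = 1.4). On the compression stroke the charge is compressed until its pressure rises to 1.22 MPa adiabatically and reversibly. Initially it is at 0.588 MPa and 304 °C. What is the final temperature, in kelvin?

T₂ ≈ 711 K

Along an adiabat T P^((1−γ)/γ) is constant, so T₂ = T₁ (P₂/P₁)^((γ−1)/γ).
T₁ = 304 °C = 577.1 K.
T₂ = 577.1 × (1.22/0.588)^(0.286) = 711 K.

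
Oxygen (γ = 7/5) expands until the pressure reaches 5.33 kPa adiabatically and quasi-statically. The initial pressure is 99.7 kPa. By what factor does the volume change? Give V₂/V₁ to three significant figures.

V₂/V₁ ≈ 8.10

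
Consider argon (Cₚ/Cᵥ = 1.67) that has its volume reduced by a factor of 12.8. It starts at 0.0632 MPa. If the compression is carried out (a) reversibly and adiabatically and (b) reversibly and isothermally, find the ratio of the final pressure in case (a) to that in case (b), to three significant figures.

P_adiabatic / P_isothermal ≈ 5.52

Isothermal: P_b = P₁(V₁/V₂) = 0.0632×12.8.
Adiabatic: P_a = P₁(V₁/V₂)^γ = 0.0632×12.8^(1.67).
P_a/P_b = (V₁/V₂)^(γ−1) = 12.8^(0.67) = 5.519.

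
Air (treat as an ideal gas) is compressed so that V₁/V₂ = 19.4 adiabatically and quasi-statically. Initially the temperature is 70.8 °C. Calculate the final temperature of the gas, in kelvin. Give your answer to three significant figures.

T₂ ≈ 1130 K

Adiabatic: T₁V₁^(γ−1) = T₂V₂^(γ−1) ⇒ T₂ = T₁ (V₁/V₂)^(γ−1).
For a diatomic ideal gas γ = 7/5, so γ−1 = 2/5.
T₁ = 70.8 °C = 343.9 K.
T₂ = 343.9 × 19.4^(2/5) = 1126 K.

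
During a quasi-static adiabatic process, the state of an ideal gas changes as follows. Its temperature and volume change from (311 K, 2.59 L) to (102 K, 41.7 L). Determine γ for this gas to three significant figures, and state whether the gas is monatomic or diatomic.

TV^(γ−1) = const ⇒ γ − 1 = ln(T₂/T₁) / ln(V₁/V₂).
γ = 1 + ln(102/311) / ln(2.59/41.7) = 1.401.
γ ≈ 1.40 is close to 7/5, so the gas is diatomic.

γ ≈ 1.40; diatomic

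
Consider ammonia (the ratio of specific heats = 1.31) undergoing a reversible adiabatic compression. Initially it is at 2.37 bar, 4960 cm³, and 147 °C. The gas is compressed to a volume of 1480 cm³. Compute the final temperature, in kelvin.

T₂ ≈ 611 K

Adiabatic: T₁V₁^(γ−1) = T₂V₂^(γ−1) ⇒ T₂ = T₁ (V₁/V₂)^(γ−1).
T₁ = 147 °C = 420.1 K.
T₂ = 420.1 × (4960/1480)^(0.31) = 611.3 K.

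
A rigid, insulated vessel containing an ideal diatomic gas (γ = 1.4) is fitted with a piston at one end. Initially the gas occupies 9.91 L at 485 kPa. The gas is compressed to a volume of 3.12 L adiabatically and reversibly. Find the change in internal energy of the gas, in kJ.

ΔU ≈ 7.06 kJ

P₂ = P₁(V₁/V₂)^γ = 485×(9.91/3.12)^(1.4) = 2446 kPa.
For a reversible adiabat, W_by_gas = (P₁V₁ − P₂V₂)/(γ−1).
W_by = (485000×0.00991 − 2.446×10^6×0.00312) / (0.4) = -7062 J.
Q = 0 ⇒ ΔU = −W_by = 7062 J.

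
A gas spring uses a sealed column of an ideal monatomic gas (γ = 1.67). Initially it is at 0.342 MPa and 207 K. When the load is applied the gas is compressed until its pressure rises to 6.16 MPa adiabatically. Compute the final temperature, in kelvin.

T₂ ≈ 660 K

Along an adiabat T P^((1−γ)/γ) is constant, so T₂ = T₁ (P₂/P₁)^((γ−1)/γ).
T₂ = 207 × (6.16/0.342)^(0.401) = 660.2 K.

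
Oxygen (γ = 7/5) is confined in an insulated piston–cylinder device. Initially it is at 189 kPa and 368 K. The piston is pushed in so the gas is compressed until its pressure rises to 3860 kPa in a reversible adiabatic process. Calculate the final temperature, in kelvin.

T₂ ≈ 871 K

Adiabatic: T₂/T₁ = (P₂/P₁)^((γ−1)/γ).
T₂ = 368 × (3860/189)^(2/7) = 871.3 K.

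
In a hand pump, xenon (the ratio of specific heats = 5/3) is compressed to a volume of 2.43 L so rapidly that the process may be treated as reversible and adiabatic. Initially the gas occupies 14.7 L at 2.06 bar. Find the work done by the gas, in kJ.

P₂ = P₁(V₁/V₂)^γ = 2.06×(14.7/2.43)^(5/3) = 41.37 bar.
For a reversible adiabat, W_by_gas = (P₁V₁ − P₂V₂)/(γ−1).
W_by = (206000×0.0147 − 4.137×10^6×0.00243) / (2/3) = -10540 J.

W ≈ -10.5 kJ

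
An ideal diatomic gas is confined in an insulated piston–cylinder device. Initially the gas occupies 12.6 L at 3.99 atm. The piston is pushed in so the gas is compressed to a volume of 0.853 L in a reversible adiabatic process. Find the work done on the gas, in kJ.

γ = 7/5 for a diatomic ideal gas.
P₂ = P₁(V₁/V₂)^γ = 3.99×(12.6/0.853)^(7/5) = 173 atm.
For a reversible adiabat, W_by_gas = (P₁V₁ − P₂V₂)/(γ−1).
W_by = (404300×0.0126 − 1.753×10^7×0.000853) / (2/5) = -24660 J.
W_on_gas = −W_by = 24660 J.

W ≈ 24.7 kJ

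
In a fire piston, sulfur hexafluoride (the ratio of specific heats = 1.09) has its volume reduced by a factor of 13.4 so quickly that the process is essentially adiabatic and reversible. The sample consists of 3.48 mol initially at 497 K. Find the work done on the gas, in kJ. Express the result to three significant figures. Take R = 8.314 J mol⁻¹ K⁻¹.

For a reversible adiabat TV^(γ−1) is constant, so T₂ = T₁ (V₁/V₂)^(γ−1).
T₂ = 497 × 13.4^(0.09) = 627.8 K.
Q = 0, so ΔU = W_on_gas = nCᵥΔT with Cᵥ = R/(γ−1) = 92.38 J/(mol·K).
ΔU = 3.48 × 92.38 × (627.8 − 497) = 42040 J.

W ≈ 42.0 kJ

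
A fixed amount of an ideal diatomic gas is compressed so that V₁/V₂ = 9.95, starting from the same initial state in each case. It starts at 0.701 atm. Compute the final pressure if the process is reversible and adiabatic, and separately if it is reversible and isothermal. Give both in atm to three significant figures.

adiabatic: 17.5 atm; isothermal: 6.97 atm

For a diatomic ideal gas γ = 7/5.
Isothermal: P₂ = P₁(V₁/V₂) = 0.701×9.95 = 6.975 atm.
Adiabatic: P₂ = P₁(V₁/V₂)^γ = 0.701×9.95^(7/5) = 17.49 atm.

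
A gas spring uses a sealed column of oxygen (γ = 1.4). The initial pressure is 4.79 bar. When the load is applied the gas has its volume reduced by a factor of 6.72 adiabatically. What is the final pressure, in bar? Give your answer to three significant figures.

P₂ ≈ 69.0 bar

Since PV^γ is constant along a reversible adiabat, P₂ = P₁ (V₁/V₂)^γ.
P₂ = 4.79 × 6.72^(1.4) = 68.97 bar.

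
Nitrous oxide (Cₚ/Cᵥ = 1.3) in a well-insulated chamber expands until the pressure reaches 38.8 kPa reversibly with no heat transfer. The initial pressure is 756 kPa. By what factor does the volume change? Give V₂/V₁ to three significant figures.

From PV^γ = const, V₂/V₁ = (P₁/P₂)^(1/γ).
V₂/V₁ = (756/38.8)^(0.769) = 9.819.

V₂/V₁ ≈ 9.82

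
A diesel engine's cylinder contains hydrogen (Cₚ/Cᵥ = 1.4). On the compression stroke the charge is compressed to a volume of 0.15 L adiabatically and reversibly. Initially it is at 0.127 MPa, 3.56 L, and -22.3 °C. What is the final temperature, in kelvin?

Adiabatic: T₁V₁^(γ−1) = T₂V₂^(γ−1) ⇒ T₂ = T₁ (V₁/V₂)^(γ−1).
T₁ = -22.3 °C = 250.8 K.
T₂ = 250.8 × (3.56/0.15)^(0.4) = 890.3 K.

T₂ ≈ 890 K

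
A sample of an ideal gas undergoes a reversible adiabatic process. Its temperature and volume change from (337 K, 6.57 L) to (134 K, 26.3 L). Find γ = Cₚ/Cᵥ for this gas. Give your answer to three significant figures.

TV^(γ−1) = const ⇒ γ − 1 = ln(T₂/T₁) / ln(V₁/V₂).
γ = 1 + ln(134/337) / ln(6.57/26.3) = 1.665.

γ ≈ 1.66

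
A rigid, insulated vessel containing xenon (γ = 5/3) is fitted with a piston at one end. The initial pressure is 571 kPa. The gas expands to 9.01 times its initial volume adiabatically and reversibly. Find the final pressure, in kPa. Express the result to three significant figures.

Adiabatic: P₁V₁^γ = P₂V₂^γ ⇒ P₂ = P₁ (V₁/V₂)^γ.
P₂ = 571 × (1/9.01)^(5/3) = 14.64 kPa.

P₂ ≈ 14.6 kPa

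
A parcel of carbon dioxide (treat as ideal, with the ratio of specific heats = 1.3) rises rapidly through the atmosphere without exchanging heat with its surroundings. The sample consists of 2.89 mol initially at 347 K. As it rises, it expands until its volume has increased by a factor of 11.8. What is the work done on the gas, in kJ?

For a reversible adiabat TV^(γ−1) is constant, so T₂ = T₁ (V₁/V₂)^(γ−1).
T₂ = 347 × (1/11.8)^(0.3) = 165.5 K.
Q = 0, so ΔU = W_on_gas = nCᵥΔT with Cᵥ = R/(γ−1) = 27.71 J/(mol·K).
ΔU = 2.89 × 27.71 × (165.5 − 347) = -14540 J.

W ≈ -14.5 kJ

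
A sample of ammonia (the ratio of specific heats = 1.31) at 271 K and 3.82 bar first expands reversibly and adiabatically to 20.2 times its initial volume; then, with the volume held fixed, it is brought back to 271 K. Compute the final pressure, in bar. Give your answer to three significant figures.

P₃ ≈ 0.189 bar

Adiabatic step (PV^γ = const): P₂ = 3.82×(1/20.2)^(1.31) = 0.07448 bar; T₂ = 271×(1/20.2)^(0.31) = 106.7 K.
Isochoric: P₃ = P₂(T₃/T₂) = 0.07448 × (271/106.7) = 0.1891 bar.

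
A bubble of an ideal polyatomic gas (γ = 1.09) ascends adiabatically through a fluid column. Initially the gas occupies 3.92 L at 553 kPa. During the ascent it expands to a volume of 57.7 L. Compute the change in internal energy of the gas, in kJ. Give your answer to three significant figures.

ΔU ≈ -5.18 kJ

P₂ = P₁(V₁/V₂)^γ = 553×(3.92/57.7)^(1.09) = 29.49 kPa.
For a reversible adiabat, W_by_gas = (P₁V₁ − P₂V₂)/(γ−1).
W_by = (553000×0.00392 − 29490×0.0577) / (0.09) = 5178 J.
Q = 0 ⇒ ΔU = −W_by = -5178 J.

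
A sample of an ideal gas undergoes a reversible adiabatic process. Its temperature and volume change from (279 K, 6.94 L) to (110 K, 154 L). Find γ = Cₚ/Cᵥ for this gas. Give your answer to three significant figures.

γ ≈ 1.30

TV^(γ−1) = const ⇒ γ − 1 = ln(T₂/T₁) / ln(V₁/V₂).
γ = 1 + ln(110/279) / ln(6.94/154) = 1.3.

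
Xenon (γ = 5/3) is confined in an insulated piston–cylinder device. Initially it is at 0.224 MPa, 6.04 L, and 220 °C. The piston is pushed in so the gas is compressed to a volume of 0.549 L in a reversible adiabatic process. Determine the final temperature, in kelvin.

Adiabatic: T₁V₁^(γ−1) = T₂V₂^(γ−1) ⇒ T₂ = T₁ (V₁/V₂)^(γ−1).
T₁ = 220 °C = 493.1 K.
T₂ = 493.1 × (6.04/0.549)^(2/3) = 2439 K.

T₂ ≈ 2440 K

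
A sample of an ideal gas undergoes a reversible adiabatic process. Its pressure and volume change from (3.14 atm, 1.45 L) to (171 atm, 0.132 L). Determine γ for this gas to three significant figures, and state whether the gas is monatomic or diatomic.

γ ≈ 1.67; monatomic

PV^γ = const ⇒ γ = ln(P₂/P₁) / ln(V₁/V₂).
γ = ln(171/3.14) / ln(1.45/0.132) = 1.668.
γ ≈ 1.67 is close to 5/3, so the gas is monatomic.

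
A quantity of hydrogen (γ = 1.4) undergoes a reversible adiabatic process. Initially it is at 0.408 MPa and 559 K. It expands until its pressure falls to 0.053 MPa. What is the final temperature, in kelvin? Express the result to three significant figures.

Along an adiabat T P^((1−γ)/γ) is constant, so T₂ = T₁ (P₂/P₁)^((γ−1)/γ).
T₂ = 559 × (0.053/0.408)^(0.286) = 312 K.

T₂ ≈ 312 K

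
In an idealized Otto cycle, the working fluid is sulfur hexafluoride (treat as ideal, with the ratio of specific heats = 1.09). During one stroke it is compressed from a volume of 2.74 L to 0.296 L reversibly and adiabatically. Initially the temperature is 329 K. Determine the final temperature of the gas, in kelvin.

T₂ ≈ 402 K

For a reversible adiabat TV^(γ−1) is constant, so T₂ = T₁ (V₁/V₂)^(γ−1).
T₂ = 329 × (2.74/0.296)^(0.09) = 402 K.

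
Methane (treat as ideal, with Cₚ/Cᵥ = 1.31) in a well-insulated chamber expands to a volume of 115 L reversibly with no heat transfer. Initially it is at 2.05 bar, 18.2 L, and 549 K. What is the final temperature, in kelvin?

T₂ ≈ 310 K

For a reversible adiabat TV^(γ−1) is constant, so T₂ = T₁ (V₁/V₂)^(γ−1).
T₂ = 549 × (18.2/115)^(0.31) = 310 K.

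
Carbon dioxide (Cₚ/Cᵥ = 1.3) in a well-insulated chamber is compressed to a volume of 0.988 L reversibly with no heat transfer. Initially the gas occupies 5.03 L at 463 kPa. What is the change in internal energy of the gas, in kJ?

P₂ = P₁(V₁/V₂)^γ = 463×(5.03/0.988)^(1.3) = 3841 kPa.
For a reversible adiabat, W_by_gas = (P₁V₁ − P₂V₂)/(γ−1).
W_by = (463000×0.00503 − 3.841×10^6×0.000988) / (0.3) = -4886 J.
Q = 0 ⇒ ΔU = −W_by = 4886 J.

ΔU ≈ 4.89 kJ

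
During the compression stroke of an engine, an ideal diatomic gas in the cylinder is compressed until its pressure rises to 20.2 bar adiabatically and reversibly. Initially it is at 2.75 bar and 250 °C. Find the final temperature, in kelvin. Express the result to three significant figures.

Along an adiabat T P^((1−γ)/γ) is constant, so T₂ = T₁ (P₂/P₁)^((γ−1)/γ).
For a diatomic ideal gas γ = 7/5, so (γ−1)/γ = 2/7.
T₁ = 250 °C = 523.1 K.
T₂ = 523.1 × (20.2/2.75)^(2/7) = 924.8 K.

T₂ ≈ 925 K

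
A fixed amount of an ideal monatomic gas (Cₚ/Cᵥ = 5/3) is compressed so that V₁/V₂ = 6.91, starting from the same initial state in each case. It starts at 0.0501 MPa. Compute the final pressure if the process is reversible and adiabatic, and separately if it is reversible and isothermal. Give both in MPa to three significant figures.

Isothermal: P₂ = P₁(V₁/V₂) = 0.0501×6.91 = 0.3462 MPa.
Adiabatic: P₂ = P₁(V₁/V₂)^γ = 0.0501×6.91^(5/3) = 1.256 MPa.

adiabatic: 1.26 MPa; isothermal: 0.346 MPa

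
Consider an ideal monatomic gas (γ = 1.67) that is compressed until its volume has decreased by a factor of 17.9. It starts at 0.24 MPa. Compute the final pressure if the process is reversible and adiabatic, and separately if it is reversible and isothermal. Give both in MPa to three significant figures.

Isothermal: P₂ = P₁(V₁/V₂) = 0.24×17.9 = 4.296 MPa.
Adiabatic: P₂ = P₁(V₁/V₂)^γ = 0.24×17.9^(1.67) = 29.68 MPa.

adiabatic: 29.7 MPa; isothermal: 4.30 MPa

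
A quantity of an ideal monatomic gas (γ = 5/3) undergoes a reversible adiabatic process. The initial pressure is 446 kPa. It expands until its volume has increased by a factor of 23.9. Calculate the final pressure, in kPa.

P₂ ≈ 2.25 kPa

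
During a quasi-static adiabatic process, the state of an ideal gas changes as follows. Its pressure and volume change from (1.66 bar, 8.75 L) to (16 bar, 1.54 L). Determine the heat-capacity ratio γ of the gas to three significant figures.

PV^γ = const ⇒ γ = ln(P₂/P₁) / ln(V₁/V₂).
γ = ln(16/1.66) / ln(8.75/1.54) = 1.304.

γ ≈ 1.30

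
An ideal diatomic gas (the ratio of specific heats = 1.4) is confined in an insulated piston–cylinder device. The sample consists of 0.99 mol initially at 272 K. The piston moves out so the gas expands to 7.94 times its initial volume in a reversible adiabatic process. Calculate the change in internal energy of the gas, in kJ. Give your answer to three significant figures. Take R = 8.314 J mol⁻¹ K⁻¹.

ΔU ≈ -3.15 kJ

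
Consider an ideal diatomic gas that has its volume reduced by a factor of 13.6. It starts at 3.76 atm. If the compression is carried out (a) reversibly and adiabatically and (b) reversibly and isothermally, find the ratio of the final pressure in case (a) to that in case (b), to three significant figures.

For a diatomic ideal gas γ = 7/5.
Isothermal: P_b = P₁(V₁/V₂) = 3.76×13.6.
Adiabatic: P_a = P₁(V₁/V₂)^γ = 3.76×13.6^(7/5).
P_a/P_b = (V₁/V₂)^(γ−1) = 13.6^(2/5) = 2.841.

P_adiabatic / P_isothermal ≈ 2.84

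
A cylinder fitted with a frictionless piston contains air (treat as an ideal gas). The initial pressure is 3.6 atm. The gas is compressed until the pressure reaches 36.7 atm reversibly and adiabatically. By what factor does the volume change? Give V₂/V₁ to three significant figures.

From PV^γ = const, V₂/V₁ = (P₁/P₂)^(1/γ).
For a diatomic ideal gas γ = 7/5.
V₂/V₁ = (3.6/36.7)^(5/7) = 0.1904.

V₂/V₁ ≈ 0.190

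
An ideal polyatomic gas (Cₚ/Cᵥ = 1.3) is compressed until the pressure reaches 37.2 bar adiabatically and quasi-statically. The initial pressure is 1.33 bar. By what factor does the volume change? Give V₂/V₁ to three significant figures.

V₂/V₁ ≈ 0.0771

From PV^γ = const, V₂/V₁ = (P₁/P₂)^(1/γ).
V₂/V₁ = (1.33/37.2)^(0.769) = 0.07712.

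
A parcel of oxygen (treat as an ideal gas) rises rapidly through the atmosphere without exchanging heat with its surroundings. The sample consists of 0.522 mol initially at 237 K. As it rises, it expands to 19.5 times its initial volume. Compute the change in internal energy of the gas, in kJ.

ΔU ≈ -1.79 kJ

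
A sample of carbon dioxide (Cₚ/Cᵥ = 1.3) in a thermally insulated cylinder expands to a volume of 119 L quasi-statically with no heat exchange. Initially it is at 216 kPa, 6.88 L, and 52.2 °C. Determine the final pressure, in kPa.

P₂ ≈ 5.31 kPa

Since PV^γ is constant along a reversible adiabat, P₂ = P₁ (V₁/V₂)^γ.
P₂ = 216 × (6.88/119)^(1.3) = 5.31 kPa.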